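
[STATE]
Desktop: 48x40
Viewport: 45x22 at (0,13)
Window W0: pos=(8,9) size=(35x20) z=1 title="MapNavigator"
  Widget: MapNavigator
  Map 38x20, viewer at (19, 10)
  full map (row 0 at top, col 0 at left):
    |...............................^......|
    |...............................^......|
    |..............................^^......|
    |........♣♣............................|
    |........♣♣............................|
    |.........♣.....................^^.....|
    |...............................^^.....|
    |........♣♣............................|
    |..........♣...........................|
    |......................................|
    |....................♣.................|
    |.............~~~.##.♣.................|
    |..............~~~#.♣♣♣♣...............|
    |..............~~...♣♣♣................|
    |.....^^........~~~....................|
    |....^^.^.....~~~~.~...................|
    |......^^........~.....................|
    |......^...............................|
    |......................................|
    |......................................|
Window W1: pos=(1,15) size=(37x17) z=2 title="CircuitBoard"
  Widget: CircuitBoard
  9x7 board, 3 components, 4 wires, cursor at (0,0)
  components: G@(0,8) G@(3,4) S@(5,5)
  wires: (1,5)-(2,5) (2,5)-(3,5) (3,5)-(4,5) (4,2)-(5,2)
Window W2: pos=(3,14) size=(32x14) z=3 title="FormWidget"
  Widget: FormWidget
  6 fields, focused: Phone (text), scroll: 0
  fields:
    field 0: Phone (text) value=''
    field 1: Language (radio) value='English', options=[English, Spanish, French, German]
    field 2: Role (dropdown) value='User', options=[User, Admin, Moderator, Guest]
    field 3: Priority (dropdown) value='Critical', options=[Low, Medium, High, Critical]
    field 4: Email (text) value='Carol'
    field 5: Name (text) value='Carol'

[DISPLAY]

        ┃.....♣♣..........................┃  
   ┏━━━━━━━━━━━━━━━━━━━━━━━━━━━━━━┓.......┃  
 ┏━┃ FormWidget                   ┃━━┓^...┃  
 ┃ ┠──────────────────────────────┨  ┃^...┃  
 ┠─┃> Phone:      [              ]┃──┨....┃  
 ┃ ┃  Language:   (●) English  ( )┃  ┃....┃  
 ┃0┃  Role:       [User         ▼]┃  ┃....┃  
 ┃ ┃  Priority:   [Critical     ▼]┃  ┃....┃  
 ┃1┃  Email:      [Carol         ]┃  ┃....┃  
 ┃ ┃  Name:       [Carol         ]┃  ┃....┃  
 ┃2┃                              ┃  ┃....┃  
 ┃ ┃                              ┃  ┃....┃  
 ┃3┃                              ┃  ┃....┃  
 ┃ ┃                              ┃  ┃....┃  
 ┃4┗━━━━━━━━━━━━━━━━━━━━━━━━━━━━━━┛  ┃....┃  
 ┃            │                      ┃━━━━┛  
 ┃5           ·           S          ┃       
 ┃                                   ┃       
 ┗━━━━━━━━━━━━━━━━━━━━━━━━━━━━━━━━━━━┛       
                                             
                                             
                                             


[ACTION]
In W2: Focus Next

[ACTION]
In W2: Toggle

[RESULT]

        ┃.....♣♣..........................┃  
   ┏━━━━━━━━━━━━━━━━━━━━━━━━━━━━━━┓.......┃  
 ┏━┃ FormWidget                   ┃━━┓^...┃  
 ┃ ┠──────────────────────────────┨  ┃^...┃  
 ┠─┃  Phone:      [              ]┃──┨....┃  
 ┃ ┃> Language:   (●) English  ( )┃  ┃....┃  
 ┃0┃  Role:       [User         ▼]┃  ┃....┃  
 ┃ ┃  Priority:   [Critical     ▼]┃  ┃....┃  
 ┃1┃  Email:      [Carol         ]┃  ┃....┃  
 ┃ ┃  Name:       [Carol         ]┃  ┃....┃  
 ┃2┃                              ┃  ┃....┃  
 ┃ ┃                              ┃  ┃....┃  
 ┃3┃                              ┃  ┃....┃  
 ┃ ┃                              ┃  ┃....┃  
 ┃4┗━━━━━━━━━━━━━━━━━━━━━━━━━━━━━━┛  ┃....┃  
 ┃            │                      ┃━━━━┛  
 ┃5           ·           S          ┃       
 ┃                                   ┃       
 ┗━━━━━━━━━━━━━━━━━━━━━━━━━━━━━━━━━━━┛       
                                             
                                             
                                             


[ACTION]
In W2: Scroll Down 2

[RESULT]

        ┃.....♣♣..........................┃  
   ┏━━━━━━━━━━━━━━━━━━━━━━━━━━━━━━┓.......┃  
 ┏━┃ FormWidget                   ┃━━┓^...┃  
 ┃ ┠──────────────────────────────┨  ┃^...┃  
 ┠─┃  Role:       [User         ▼]┃──┨....┃  
 ┃ ┃  Priority:   [Critical     ▼]┃  ┃....┃  
 ┃0┃  Email:      [Carol         ]┃  ┃....┃  
 ┃ ┃  Name:       [Carol         ]┃  ┃....┃  
 ┃1┃                              ┃  ┃....┃  
 ┃ ┃                              ┃  ┃....┃  
 ┃2┃                              ┃  ┃....┃  
 ┃ ┃                              ┃  ┃....┃  
 ┃3┃                              ┃  ┃....┃  
 ┃ ┃                              ┃  ┃....┃  
 ┃4┗━━━━━━━━━━━━━━━━━━━━━━━━━━━━━━┛  ┃....┃  
 ┃            │                      ┃━━━━┛  
 ┃5           ·           S          ┃       
 ┃                                   ┃       
 ┗━━━━━━━━━━━━━━━━━━━━━━━━━━━━━━━━━━━┛       
                                             
                                             
                                             


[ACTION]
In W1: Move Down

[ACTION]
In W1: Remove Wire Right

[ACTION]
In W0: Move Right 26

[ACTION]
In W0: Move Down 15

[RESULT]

        ┃♣♣...............                ┃  
   ┏━━━━━━━━━━━━━━━━━━━━━━━━━━━━━━┓       ┃  
 ┏━┃ FormWidget                   ┃━━┓    ┃  
 ┃ ┠──────────────────────────────┨  ┃    ┃  
 ┠─┃  Role:       [User         ▼]┃──┨    ┃  
 ┃ ┃  Priority:   [Critical     ▼]┃  ┃    ┃  
 ┃0┃  Email:      [Carol         ]┃  ┃    ┃  
 ┃ ┃  Name:       [Carol         ]┃  ┃    ┃  
 ┃1┃                              ┃  ┃    ┃  
 ┃ ┃                              ┃  ┃    ┃  
 ┃2┃                              ┃  ┃    ┃  
 ┃ ┃                              ┃  ┃    ┃  
 ┃3┃                              ┃  ┃    ┃  
 ┃ ┃                              ┃  ┃    ┃  
 ┃4┗━━━━━━━━━━━━━━━━━━━━━━━━━━━━━━┛  ┃    ┃  
 ┃            │                      ┃━━━━┛  
 ┃5           ·           S          ┃       
 ┃                                   ┃       
 ┗━━━━━━━━━━━━━━━━━━━━━━━━━━━━━━━━━━━┛       
                                             
                                             
                                             


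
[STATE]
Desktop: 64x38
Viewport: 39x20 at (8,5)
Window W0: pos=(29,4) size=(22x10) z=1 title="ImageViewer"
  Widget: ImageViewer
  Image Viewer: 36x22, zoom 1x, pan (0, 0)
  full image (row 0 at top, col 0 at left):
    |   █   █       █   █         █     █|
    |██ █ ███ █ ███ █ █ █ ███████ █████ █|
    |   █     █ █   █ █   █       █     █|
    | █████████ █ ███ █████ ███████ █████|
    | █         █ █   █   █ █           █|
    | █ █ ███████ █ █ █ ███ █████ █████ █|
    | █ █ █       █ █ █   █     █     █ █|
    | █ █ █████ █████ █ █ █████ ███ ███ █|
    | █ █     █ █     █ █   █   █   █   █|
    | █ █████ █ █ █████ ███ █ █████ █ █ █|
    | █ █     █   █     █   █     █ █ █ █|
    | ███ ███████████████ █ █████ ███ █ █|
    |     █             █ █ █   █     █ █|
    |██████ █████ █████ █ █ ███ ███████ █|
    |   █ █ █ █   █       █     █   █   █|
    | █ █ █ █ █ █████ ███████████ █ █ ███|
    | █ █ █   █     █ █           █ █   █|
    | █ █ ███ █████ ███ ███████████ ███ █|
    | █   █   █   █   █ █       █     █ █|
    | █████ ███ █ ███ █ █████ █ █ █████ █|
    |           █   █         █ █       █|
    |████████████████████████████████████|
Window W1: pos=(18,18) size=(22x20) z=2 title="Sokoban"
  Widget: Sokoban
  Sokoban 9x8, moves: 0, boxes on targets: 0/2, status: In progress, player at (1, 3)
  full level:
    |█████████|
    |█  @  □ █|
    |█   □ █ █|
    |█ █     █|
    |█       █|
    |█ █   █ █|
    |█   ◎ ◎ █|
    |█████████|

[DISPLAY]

                     ┃ ImageViewer     
                     ┠─────────────────
                     ┃   █   █       █ 
                     ┃██ █ ███ █ ███ █ 
                     ┃   █     █ █   █ 
                     ┃ █████████ █ ███ 
                     ┃ █         █ █   
                     ┃ █ █ ███████ █ █ 
                     ┗━━━━━━━━━━━━━━━━━
                                       
                                       
                                       
                                       
          ┏━━━━━━━━━━━━━━━━━━━━┓       
          ┃ Sokoban            ┃       
          ┠────────────────────┨       
          ┃█████████           ┃       
          ┃█  @  □ █           ┃       
          ┃█   □ █ █           ┃       
          ┃█ █     █           ┃       


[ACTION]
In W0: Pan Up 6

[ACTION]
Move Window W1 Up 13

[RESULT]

          ┏━━━━━━━━━━━━━━━━━━━━┓er     
          ┃ Sokoban            ┃───────
          ┠────────────────────┨     █ 
          ┃█████████           ┃ ███ █ 
          ┃█  @  □ █           ┃ █   █ 
          ┃█   □ █ █           ┃ █ ███ 
          ┃█ █     █           ┃ █ █   
          ┃█       █           ┃██ █ █ 
          ┃█ █   █ █           ┃━━━━━━━
          ┃█   ◎ ◎ █           ┃       
          ┃█████████           ┃       
          ┃Moves: 0  0/2       ┃       
          ┃                    ┃       
          ┃                    ┃       
          ┃                    ┃       
          ┃                    ┃       
          ┃                    ┃       
          ┃                    ┃       
          ┃                    ┃       
          ┗━━━━━━━━━━━━━━━━━━━━┛       


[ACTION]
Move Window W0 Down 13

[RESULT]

          ┏━━━━━━━━━━━━━━━━━━━━┓       
          ┃ Sokoban            ┃       
          ┠────────────────────┨       
          ┃█████████           ┃       
          ┃█  @  □ █           ┃       
          ┃█   □ █ █           ┃       
          ┃█ █     █           ┃       
          ┃█       █           ┃       
          ┃█ █   █ █           ┃       
          ┃█   ◎ ◎ █           ┃       
          ┃█████████           ┃       
          ┃Moves: 0  0/2       ┃       
          ┃                    ┃━━━━━━━
          ┃                    ┃er     
          ┃                    ┃───────
          ┃                    ┃     █ 
          ┃                    ┃ ███ █ 
          ┃                    ┃ █   █ 
          ┃                    ┃ █ ███ 
          ┗━━━━━━━━━━━━━━━━━━━━┛ █ █   


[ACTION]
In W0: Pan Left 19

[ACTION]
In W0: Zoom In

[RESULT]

          ┏━━━━━━━━━━━━━━━━━━━━┓       
          ┃ Sokoban            ┃       
          ┠────────────────────┨       
          ┃█████████           ┃       
          ┃█  @  □ █           ┃       
          ┃█   □ █ █           ┃       
          ┃█ █     █           ┃       
          ┃█       █           ┃       
          ┃█ █   █ █           ┃       
          ┃█   ◎ ◎ █           ┃       
          ┃█████████           ┃       
          ┃Moves: 0  0/2       ┃       
          ┃                    ┃━━━━━━━
          ┃                    ┃er     
          ┃                    ┃───────
          ┃                    ┃    ██ 
          ┃                    ┃    ██ 
          ┃                    ┃██████ 
          ┃                    ┃██████ 
          ┗━━━━━━━━━━━━━━━━━━━━┛       


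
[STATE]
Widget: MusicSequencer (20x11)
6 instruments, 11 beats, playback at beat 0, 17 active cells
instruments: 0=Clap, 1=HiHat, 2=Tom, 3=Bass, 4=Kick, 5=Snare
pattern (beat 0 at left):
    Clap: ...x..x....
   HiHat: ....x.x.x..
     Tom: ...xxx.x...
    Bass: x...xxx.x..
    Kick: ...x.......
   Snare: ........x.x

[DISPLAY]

      ▼1234567890   
  Clap···█··█····   
 HiHat····█·█·█··   
   Tom···███·█···   
  Bass█···███·█··   
  Kick···█·······   
 Snare········█·█   
                    
                    
                    
                    


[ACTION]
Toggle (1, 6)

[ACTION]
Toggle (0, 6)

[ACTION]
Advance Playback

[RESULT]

      0▼234567890   
  Clap···█·······   
 HiHat····█···█··   
   Tom···███·█···   
  Bass█···███·█··   
  Kick···█·······   
 Snare········█·█   
                    
                    
                    
                    


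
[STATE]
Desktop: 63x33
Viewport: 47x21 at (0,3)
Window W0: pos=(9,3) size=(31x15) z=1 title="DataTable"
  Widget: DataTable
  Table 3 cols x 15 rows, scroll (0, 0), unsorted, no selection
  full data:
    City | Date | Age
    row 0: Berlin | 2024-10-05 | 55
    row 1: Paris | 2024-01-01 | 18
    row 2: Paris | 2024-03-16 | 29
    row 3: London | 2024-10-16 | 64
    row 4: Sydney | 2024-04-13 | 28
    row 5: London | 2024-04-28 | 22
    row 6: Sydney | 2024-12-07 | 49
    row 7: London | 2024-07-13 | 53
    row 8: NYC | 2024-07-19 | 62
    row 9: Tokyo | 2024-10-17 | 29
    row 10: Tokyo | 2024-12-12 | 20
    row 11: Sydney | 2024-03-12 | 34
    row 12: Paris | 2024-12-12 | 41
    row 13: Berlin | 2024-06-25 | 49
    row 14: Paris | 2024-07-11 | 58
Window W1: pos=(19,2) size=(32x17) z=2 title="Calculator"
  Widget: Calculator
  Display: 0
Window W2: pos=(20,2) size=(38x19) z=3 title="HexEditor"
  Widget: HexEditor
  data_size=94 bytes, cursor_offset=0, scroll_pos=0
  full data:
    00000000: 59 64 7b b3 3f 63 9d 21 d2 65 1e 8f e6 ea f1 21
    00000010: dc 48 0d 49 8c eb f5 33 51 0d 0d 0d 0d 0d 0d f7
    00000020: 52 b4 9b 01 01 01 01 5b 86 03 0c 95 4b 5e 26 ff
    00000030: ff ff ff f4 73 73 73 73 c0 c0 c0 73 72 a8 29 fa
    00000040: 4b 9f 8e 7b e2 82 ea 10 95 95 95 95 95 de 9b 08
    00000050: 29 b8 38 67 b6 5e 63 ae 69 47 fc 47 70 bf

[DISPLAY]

         ┏━━━━━━━━━┃┃ HexEditor                
         ┃ DataTabl┠┠──────────────────────────
         ┠─────────┃┃00000000  59 64 7b b3 3f 6
         ┃City  │Da┃┃00000010  dc 48 0d 49 8c e
         ┃──────┼──┃┃00000020  52 b4 9b 01 01 0
         ┃Berlin│20┃┃00000030  ff ff ff f4 73 7
         ┃Paris │20┃┃00000040  4b 9f 8e 7b e2 8
         ┃Paris │20┃┃00000050  29 b8 38 67 b6 5
         ┃London│20┃┃                          
         ┃Sydney│20┃┃                          
         ┃London│20┃┃                          
         ┃Sydney│20┃┃                          
         ┃London│20┃┃                          
         ┃NYC   │20┃┃                          
         ┗━━━━━━━━━┃┃                          
                   ┗┃                          
                    ┃                          
                    ┗━━━━━━━━━━━━━━━━━━━━━━━━━━
                                               
                                               
                                               


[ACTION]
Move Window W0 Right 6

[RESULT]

               ┏━━━┃┃ HexEditor                
               ┃ Da┠┠──────────────────────────
               ┠───┃┃00000000  59 64 7b b3 3f 6
               ┃Cit┃┃00000010  dc 48 0d 49 8c e
               ┃───┃┃00000020  52 b4 9b 01 01 0
               ┃Ber┃┃00000030  ff ff ff f4 73 7
               ┃Par┃┃00000040  4b 9f 8e 7b e2 8
               ┃Par┃┃00000050  29 b8 38 67 b6 5
               ┃Lon┃┃                          
               ┃Syd┃┃                          
               ┃Lon┃┃                          
               ┃Syd┃┃                          
               ┃Lon┃┃                          
               ┃NYC┃┃                          
               ┗━━━┃┃                          
                   ┗┃                          
                    ┃                          
                    ┗━━━━━━━━━━━━━━━━━━━━━━━━━━
                                               
                                               
                                               


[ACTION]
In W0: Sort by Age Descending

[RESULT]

               ┏━━━┃┃ HexEditor                
               ┃ Da┠┠──────────────────────────
               ┠───┃┃00000000  59 64 7b b3 3f 6
               ┃Cit┃┃00000010  dc 48 0d 49 8c e
               ┃───┃┃00000020  52 b4 9b 01 01 0
               ┃Lon┃┃00000030  ff ff ff f4 73 7
               ┃NYC┃┃00000040  4b 9f 8e 7b e2 8
               ┃Par┃┃00000050  29 b8 38 67 b6 5
               ┃Ber┃┃                          
               ┃Lon┃┃                          
               ┃Syd┃┃                          
               ┃Ber┃┃                          
               ┃Par┃┃                          
               ┃Syd┃┃                          
               ┗━━━┃┃                          
                   ┗┃                          
                    ┃                          
                    ┗━━━━━━━━━━━━━━━━━━━━━━━━━━
                                               
                                               
                                               


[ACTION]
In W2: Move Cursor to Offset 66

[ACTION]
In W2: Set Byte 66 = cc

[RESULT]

               ┏━━━┃┃ HexEditor                
               ┃ Da┠┠──────────────────────────
               ┠───┃┃00000000  59 64 7b b3 3f 6
               ┃Cit┃┃00000010  dc 48 0d 49 8c e
               ┃───┃┃00000020  52 b4 9b 01 01 0
               ┃Lon┃┃00000030  ff ff ff f4 73 7
               ┃NYC┃┃00000040  4b 9f CC 7b e2 8
               ┃Par┃┃00000050  29 b8 38 67 b6 5
               ┃Ber┃┃                          
               ┃Lon┃┃                          
               ┃Syd┃┃                          
               ┃Ber┃┃                          
               ┃Par┃┃                          
               ┃Syd┃┃                          
               ┗━━━┃┃                          
                   ┗┃                          
                    ┃                          
                    ┗━━━━━━━━━━━━━━━━━━━━━━━━━━
                                               
                                               
                                               


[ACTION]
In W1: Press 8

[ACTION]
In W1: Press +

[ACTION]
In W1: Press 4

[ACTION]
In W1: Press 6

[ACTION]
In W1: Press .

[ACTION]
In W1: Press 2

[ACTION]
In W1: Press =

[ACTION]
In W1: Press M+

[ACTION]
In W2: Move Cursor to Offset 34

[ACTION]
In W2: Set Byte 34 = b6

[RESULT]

               ┏━━━┃┃ HexEditor                
               ┃ Da┠┠──────────────────────────
               ┠───┃┃00000000  59 64 7b b3 3f 6
               ┃Cit┃┃00000010  dc 48 0d 49 8c e
               ┃───┃┃00000020  52 b4 B6 01 01 0
               ┃Lon┃┃00000030  ff ff ff f4 73 7
               ┃NYC┃┃00000040  4b 9f cc 7b e2 8
               ┃Par┃┃00000050  29 b8 38 67 b6 5
               ┃Ber┃┃                          
               ┃Lon┃┃                          
               ┃Syd┃┃                          
               ┃Ber┃┃                          
               ┃Par┃┃                          
               ┃Syd┃┃                          
               ┗━━━┃┃                          
                   ┗┃                          
                    ┃                          
                    ┗━━━━━━━━━━━━━━━━━━━━━━━━━━
                                               
                                               
                                               


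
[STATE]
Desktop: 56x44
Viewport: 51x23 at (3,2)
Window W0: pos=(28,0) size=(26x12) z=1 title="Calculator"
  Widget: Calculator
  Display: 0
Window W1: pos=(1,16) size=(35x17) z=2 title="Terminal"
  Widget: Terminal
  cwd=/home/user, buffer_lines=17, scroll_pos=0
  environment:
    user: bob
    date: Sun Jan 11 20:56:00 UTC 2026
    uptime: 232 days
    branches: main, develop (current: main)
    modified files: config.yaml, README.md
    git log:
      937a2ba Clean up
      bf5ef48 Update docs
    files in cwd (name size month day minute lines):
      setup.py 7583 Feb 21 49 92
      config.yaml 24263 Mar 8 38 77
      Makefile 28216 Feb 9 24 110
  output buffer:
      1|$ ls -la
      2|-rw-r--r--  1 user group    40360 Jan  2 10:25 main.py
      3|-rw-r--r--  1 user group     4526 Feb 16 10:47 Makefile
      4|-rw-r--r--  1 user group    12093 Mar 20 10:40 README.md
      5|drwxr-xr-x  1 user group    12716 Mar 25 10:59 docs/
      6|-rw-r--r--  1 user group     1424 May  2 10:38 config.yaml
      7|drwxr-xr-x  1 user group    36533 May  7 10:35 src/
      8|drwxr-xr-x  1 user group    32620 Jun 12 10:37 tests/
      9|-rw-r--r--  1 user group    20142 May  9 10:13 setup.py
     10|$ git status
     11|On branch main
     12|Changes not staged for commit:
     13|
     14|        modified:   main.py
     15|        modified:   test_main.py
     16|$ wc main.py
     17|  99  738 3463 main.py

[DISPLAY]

                         ┠────────────────────────┨
                         ┃                       0┃
                         ┃┌───┬───┬───┬───┐       ┃
                         ┃│ 7 │ 8 │ 9 │ ÷ │       ┃
                         ┃├───┼───┼───┼───┤       ┃
                         ┃│ 4 │ 5 │ 6 │ × │       ┃
                         ┃├───┼───┼───┼───┤       ┃
                         ┃│ 1 │ 2 │ 3 │ - │       ┃
                         ┃└───┴───┴───┴───┘       ┃
                         ┗━━━━━━━━━━━━━━━━━━━━━━━━┛
                                                   
                                                   
                                                   
                                                   
━━━━━━━━━━━━━━━━━━━━━━━━━━━━━━━━┓                  
Terminal                        ┃                  
────────────────────────────────┨                  
 ls -la                         ┃                  
rw-r--r--  1 user group    40360┃                  
rw-r--r--  1 user group     4526┃                  
rw-r--r--  1 user group    12093┃                  
rwxr-xr-x  1 user group    12716┃                  
rw-r--r--  1 user group     1424┃                  


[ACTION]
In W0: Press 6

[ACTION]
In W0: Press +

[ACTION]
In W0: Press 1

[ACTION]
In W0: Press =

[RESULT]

                         ┠────────────────────────┨
                         ┃                       7┃
                         ┃┌───┬───┬───┬───┐       ┃
                         ┃│ 7 │ 8 │ 9 │ ÷ │       ┃
                         ┃├───┼───┼───┼───┤       ┃
                         ┃│ 4 │ 5 │ 6 │ × │       ┃
                         ┃├───┼───┼───┼───┤       ┃
                         ┃│ 1 │ 2 │ 3 │ - │       ┃
                         ┃└───┴───┴───┴───┘       ┃
                         ┗━━━━━━━━━━━━━━━━━━━━━━━━┛
                                                   
                                                   
                                                   
                                                   
━━━━━━━━━━━━━━━━━━━━━━━━━━━━━━━━┓                  
Terminal                        ┃                  
────────────────────────────────┨                  
 ls -la                         ┃                  
rw-r--r--  1 user group    40360┃                  
rw-r--r--  1 user group     4526┃                  
rw-r--r--  1 user group    12093┃                  
rwxr-xr-x  1 user group    12716┃                  
rw-r--r--  1 user group     1424┃                  


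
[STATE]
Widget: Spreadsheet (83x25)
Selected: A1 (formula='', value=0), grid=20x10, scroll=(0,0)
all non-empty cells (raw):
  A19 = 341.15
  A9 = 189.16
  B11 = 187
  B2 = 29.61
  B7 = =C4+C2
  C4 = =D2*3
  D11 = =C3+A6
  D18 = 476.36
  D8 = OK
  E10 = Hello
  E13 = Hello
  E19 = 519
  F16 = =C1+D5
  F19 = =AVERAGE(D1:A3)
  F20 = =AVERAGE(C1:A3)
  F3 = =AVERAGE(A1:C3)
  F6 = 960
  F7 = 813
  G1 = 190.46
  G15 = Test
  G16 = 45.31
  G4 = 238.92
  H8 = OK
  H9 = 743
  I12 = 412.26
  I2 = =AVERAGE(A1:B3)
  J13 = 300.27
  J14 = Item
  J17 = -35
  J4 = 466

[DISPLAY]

A1:                                                                                
       A       B       C       D       E       F       G       H       I       J   
-----------------------------------------------------------------------------------
  1      [0]       0       0       0       0       0  190.46       0       0       
  2        0   29.61       0       0       0       0       0       0    4.93       
  3        0       0       0       0       0    3.29       0       0       0       
  4        0       0       0       0       0       0  238.92       0       0     46
  5        0       0       0       0       0       0       0       0       0       
  6        0       0       0       0       0     960       0       0       0       
  7        0       0       0       0       0     813       0       0       0       
  8        0       0       0OK             0       0       0OK             0       
  9   189.16       0       0       0       0       0       0     743       0       
 10        0       0       0       0Hello          0       0       0       0       
 11        0     187       0       0       0       0       0       0       0       
 12        0       0       0       0       0       0       0       0  412.26       
 13        0       0       0       0Hello          0       0       0       0  300.2
 14        0       0       0       0       0       0       0       0       0Item   
 15        0       0       0       0       0       0Test           0       0       
 16        0       0       0       0       0       0   45.31       0       0       
 17        0       0       0       0       0       0       0       0       0     -3
 18        0       0       0  476.36       0       0       0       0       0       
 19   341.15       0       0       0     519    2.47       0       0       0       
 20        0       0       0       0       0    3.29       0       0       0       
                                                                                   
                                                                                   


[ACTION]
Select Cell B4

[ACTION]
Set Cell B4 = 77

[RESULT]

B4: 77                                                                             
       A       B       C       D       E       F       G       H       I       J   
-----------------------------------------------------------------------------------
  1        0       0       0       0       0       0  190.46       0       0       
  2        0   29.61       0       0       0       0       0       0    4.93       
  3        0       0       0       0       0    3.29       0       0       0       
  4        0    [77]       0       0       0       0  238.92       0       0     46
  5        0       0       0       0       0       0       0       0       0       
  6        0       0       0       0       0     960       0       0       0       
  7        0       0       0       0       0     813       0       0       0       
  8        0       0       0OK             0       0       0OK             0       
  9   189.16       0       0       0       0       0       0     743       0       
 10        0       0       0       0Hello          0       0       0       0       
 11        0     187       0       0       0       0       0       0       0       
 12        0       0       0       0       0       0       0       0  412.26       
 13        0       0       0       0Hello          0       0       0       0  300.2
 14        0       0       0       0       0       0       0       0       0Item   
 15        0       0       0       0       0       0Test           0       0       
 16        0       0       0       0       0       0   45.31       0       0       
 17        0       0       0       0       0       0       0       0       0     -3
 18        0       0       0  476.36       0       0       0       0       0       
 19   341.15       0       0       0     519    2.47       0       0       0       
 20        0       0       0       0       0    3.29       0       0       0       
                                                                                   
                                                                                   


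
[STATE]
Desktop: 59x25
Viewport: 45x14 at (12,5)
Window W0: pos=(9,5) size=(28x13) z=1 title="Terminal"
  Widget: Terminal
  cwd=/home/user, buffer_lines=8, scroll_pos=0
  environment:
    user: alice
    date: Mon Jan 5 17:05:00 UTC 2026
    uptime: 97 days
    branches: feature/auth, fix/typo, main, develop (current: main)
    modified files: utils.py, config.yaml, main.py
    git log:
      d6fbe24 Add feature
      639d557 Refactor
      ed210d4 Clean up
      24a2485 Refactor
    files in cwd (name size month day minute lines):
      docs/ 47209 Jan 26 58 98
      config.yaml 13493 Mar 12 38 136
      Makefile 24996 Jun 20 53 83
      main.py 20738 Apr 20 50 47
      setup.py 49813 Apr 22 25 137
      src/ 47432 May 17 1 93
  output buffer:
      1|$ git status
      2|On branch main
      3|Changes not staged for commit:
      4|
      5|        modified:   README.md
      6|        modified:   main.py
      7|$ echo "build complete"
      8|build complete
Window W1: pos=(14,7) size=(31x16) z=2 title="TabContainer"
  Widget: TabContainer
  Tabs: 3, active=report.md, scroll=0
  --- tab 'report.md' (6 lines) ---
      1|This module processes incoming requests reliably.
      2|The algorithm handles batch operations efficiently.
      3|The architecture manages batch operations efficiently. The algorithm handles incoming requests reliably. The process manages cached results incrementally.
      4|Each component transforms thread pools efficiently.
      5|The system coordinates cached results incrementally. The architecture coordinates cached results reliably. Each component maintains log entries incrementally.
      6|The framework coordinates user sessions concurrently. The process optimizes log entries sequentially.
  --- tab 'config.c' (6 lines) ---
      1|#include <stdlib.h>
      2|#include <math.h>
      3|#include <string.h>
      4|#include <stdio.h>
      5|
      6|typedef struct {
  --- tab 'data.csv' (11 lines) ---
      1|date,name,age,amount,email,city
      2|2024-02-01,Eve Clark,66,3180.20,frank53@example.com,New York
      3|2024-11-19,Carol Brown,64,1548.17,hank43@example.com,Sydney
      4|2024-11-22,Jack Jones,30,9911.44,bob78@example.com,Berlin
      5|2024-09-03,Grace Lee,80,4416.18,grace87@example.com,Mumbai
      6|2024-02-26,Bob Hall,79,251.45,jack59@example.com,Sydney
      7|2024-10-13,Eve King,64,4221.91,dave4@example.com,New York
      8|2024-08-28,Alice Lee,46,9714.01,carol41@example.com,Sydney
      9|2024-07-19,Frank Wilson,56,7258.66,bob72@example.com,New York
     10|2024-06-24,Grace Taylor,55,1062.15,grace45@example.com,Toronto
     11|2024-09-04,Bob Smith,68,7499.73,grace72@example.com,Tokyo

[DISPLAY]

━━━━━━━━━━━━━━━━━━━━━━━━┓                    
erminal                 ┃                    
──┏━━━━━━━━━━━━━━━━━━━━━━━━━━━━━┓            
gi┃ TabContainer                ┃            
 b┠─────────────────────────────┨            
an┃[report.md]│ config.c │ data.┃            
  ┃─────────────────────────────┃            
  ┃This module processes incomin┃            
  ┃The algorithm handles batch o┃            
ec┃The architecture manages batc┃            
il┃Each component transforms thr┃            
█ ┃The system coordinates cached┃            
━━┃The framework coordinates use┃            
  ┃                             ┃            


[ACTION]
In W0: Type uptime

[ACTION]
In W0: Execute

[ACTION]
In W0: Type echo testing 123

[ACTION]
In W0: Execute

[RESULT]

━━━━━━━━━━━━━━━━━━━━━━━━┓                    
erminal                 ┃                    
──┏━━━━━━━━━━━━━━━━━━━━━━━━━━━━━┓            
  ┃ TabContainer                ┃            
  ┠─────────────────────────────┨            
ec┃[report.md]│ config.c │ data.┃            
il┃─────────────────────────────┃            
up┃This module processes incomin┃            
0:┃The algorithm handles batch o┃            
ec┃The architecture manages batc┃            
st┃Each component transforms thr┃            
█ ┃The system coordinates cached┃            
━━┃The framework coordinates use┃            
  ┃                             ┃            


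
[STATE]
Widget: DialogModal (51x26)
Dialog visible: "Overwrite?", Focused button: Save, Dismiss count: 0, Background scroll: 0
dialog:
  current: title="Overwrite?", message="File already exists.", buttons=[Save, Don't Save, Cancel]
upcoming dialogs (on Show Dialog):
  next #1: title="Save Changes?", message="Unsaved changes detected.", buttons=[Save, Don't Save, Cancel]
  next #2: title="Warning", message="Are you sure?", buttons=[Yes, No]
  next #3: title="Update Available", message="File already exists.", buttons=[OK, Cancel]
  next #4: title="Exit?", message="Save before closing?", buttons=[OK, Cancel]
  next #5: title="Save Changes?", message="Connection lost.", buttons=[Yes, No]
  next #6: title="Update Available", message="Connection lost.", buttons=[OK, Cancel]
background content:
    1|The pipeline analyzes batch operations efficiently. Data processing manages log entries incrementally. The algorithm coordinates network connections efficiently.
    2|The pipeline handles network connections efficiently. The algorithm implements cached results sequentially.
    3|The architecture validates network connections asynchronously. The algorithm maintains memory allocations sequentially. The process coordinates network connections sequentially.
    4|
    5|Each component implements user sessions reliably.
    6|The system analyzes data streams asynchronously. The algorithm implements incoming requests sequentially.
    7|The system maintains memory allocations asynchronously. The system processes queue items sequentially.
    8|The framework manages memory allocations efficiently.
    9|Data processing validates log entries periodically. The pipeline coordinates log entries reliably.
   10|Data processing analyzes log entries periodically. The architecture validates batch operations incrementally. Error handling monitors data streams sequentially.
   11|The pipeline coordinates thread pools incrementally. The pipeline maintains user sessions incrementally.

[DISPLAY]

The pipeline analyzes batch operations efficiently.
The pipeline handles network connections efficientl
The architecture validates network connections asyn
                                                   
Each component implements user sessions reliably.  
The system analyzes data streams asynchronously. Th
The system maintains memory allocations asynchronou
The framework manages memory allocations efficientl
Data processing validates log entries periodically.
Data processing analyzes log entries periodically. 
The pipel┌──────────────────────────────┐rementally
         │          Overwrite?          │          
         │     File already exists.     │          
         │ [Save]  Don't Save   Cancel  │          
         └──────────────────────────────┘          
                                                   
                                                   
                                                   
                                                   
                                                   
                                                   
                                                   
                                                   
                                                   
                                                   
                                                   


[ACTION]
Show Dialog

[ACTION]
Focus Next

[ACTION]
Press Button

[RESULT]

The pipeline analyzes batch operations efficiently.
The pipeline handles network connections efficientl
The architecture validates network connections asyn
                                                   
Each component implements user sessions reliably.  
The system analyzes data streams asynchronously. Th
The system maintains memory allocations asynchronou
The framework manages memory allocations efficientl
Data processing validates log entries periodically.
Data processing analyzes log entries periodically. 
The pipeline coordinates thread pools incrementally
                                                   
                                                   
                                                   
                                                   
                                                   
                                                   
                                                   
                                                   
                                                   
                                                   
                                                   
                                                   
                                                   
                                                   
                                                   


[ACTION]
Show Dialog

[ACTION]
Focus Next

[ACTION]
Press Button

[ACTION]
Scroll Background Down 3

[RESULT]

                                                   
Each component implements user sessions reliably.  
The system analyzes data streams asynchronously. Th
The system maintains memory allocations asynchronou
The framework manages memory allocations efficientl
Data processing validates log entries periodically.
Data processing analyzes log entries periodically. 
The pipeline coordinates thread pools incrementally
                                                   
                                                   
                                                   
                                                   
                                                   
                                                   
                                                   
                                                   
                                                   
                                                   
                                                   
                                                   
                                                   
                                                   
                                                   
                                                   
                                                   
                                                   
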